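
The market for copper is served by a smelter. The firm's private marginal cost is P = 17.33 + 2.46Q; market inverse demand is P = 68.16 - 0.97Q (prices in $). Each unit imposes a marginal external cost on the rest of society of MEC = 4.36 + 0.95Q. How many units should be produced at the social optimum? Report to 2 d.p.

Social marginal cost = private MC + MEC = 21.69 + 3.41Q.
Set SMC = demand: 21.69 + 3.41Q = 68.16 - 0.97Q → Q* = 10.6096.

Q* = 10.61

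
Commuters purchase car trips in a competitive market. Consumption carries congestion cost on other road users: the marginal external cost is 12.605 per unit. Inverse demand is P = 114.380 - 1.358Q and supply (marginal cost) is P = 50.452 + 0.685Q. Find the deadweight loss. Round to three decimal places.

DWL = 38.885

Market equilibrium (private): 50.452 + 0.685Q = 114.380 - 1.358Q → Q_m = 31.2912.
Social marginal benefit = demand − MEC = 101.775 - 1.358Q.
Set SMB = MC: 101.775 - 1.358Q = 50.452 + 0.685Q → Q* = 25.1214.
Between Q* and Q_m the wedge MC − SMB runs linearly from 0 to MEC(Q_m), so the loss is a triangle.
DWL = ½ × 6.1698 × 12.6050 = 38.8852.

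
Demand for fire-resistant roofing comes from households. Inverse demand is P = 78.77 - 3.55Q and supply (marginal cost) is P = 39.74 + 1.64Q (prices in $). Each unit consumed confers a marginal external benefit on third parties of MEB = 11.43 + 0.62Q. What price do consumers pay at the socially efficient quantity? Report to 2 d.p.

P = $39.57

Social marginal benefit = demand + MEB = 90.20 - 2.93Q.
Set SMB = MC: 90.20 - 2.93Q = 39.74 + 1.64Q → Q* = 11.0416.
Consumer price on the demand curve at Q*: 78.77 − 3.55×11.0416 = 39.5723.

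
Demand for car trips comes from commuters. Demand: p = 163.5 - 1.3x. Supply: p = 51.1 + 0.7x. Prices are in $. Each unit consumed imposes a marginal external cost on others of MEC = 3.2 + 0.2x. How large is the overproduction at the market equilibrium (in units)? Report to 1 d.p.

Market equilibrium (private): 51.1 + 0.7x = 163.5 - 1.3x → x_m = 56.2000.
Social marginal benefit = demand − MEC = 160.3 - 1.5x.
Set SMB = MC: 160.3 - 1.5x = 51.1 + 0.7x → x* = 49.6364.
Gap = |56.2000 − 49.6364| = 6.5636.

6.6 units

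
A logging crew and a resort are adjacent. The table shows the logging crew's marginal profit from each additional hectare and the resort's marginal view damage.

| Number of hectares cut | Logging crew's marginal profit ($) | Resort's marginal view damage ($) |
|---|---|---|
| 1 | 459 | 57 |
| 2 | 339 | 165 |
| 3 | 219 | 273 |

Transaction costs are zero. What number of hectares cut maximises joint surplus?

Bargaining reaches the level where marginal profit last exceeds marginal view damage.
That holds through level 2 (339 ≥ 165) but not at 3 (219 < 273).

2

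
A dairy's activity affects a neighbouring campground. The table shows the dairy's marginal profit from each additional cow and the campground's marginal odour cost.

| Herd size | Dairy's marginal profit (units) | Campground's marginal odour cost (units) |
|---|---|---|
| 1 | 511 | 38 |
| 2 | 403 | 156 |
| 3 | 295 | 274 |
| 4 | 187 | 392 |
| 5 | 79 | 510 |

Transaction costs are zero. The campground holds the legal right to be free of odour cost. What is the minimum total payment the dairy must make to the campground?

468

Efficient level: marginal profit ≥ marginal odour cost through level 3, so k* = 3.
With the campground holding the right, the dairy must at least compensate total damage at k*: 38 + 156 + 274 = 468.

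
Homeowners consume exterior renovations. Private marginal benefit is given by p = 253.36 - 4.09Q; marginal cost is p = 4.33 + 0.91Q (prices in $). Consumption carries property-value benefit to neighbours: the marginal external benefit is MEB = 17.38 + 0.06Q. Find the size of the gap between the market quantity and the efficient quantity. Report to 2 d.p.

4.12 units

Market equilibrium (private): 4.33 + 0.91Q = 253.36 - 4.09Q → Q_m = 49.8060.
Social marginal benefit = demand + MEB = 270.74 - 4.03Q.
Set SMB = MC: 270.74 - 4.03Q = 4.33 + 0.91Q → Q* = 53.9291.
Gap = |49.8060 − 53.9291| = 4.1231.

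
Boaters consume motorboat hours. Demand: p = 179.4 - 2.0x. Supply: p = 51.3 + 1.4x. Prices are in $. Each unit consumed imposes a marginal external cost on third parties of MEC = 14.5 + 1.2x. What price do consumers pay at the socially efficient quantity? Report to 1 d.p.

Social marginal benefit = demand − MEC = 164.9 - 3.2x.
Set SMB = MC: 164.9 - 3.2x = 51.3 + 1.4x → x* = 24.6957.
Consumer price on the demand curve at x*: 179.4 − 2.0×24.6957 = 130.0086.

P = $130.0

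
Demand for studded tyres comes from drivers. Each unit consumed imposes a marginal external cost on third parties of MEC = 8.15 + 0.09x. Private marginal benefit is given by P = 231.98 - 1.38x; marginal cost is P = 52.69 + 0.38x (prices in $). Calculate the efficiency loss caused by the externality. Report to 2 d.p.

DWL = $81.06

Market equilibrium (private): 52.69 + 0.38x = 231.98 - 1.38x → x_m = 101.8693.
Social marginal benefit = demand − MEC = 223.83 - 1.47x.
Set SMB = MC: 223.83 - 1.47x = 52.69 + 0.38x → x* = 92.5081.
The loss is the area between SMB and MC from x* to x_m; with linear curves that's a triangle of height MEC(x_m).
DWL = ½ × 9.3612 × 17.3182 = 81.0596.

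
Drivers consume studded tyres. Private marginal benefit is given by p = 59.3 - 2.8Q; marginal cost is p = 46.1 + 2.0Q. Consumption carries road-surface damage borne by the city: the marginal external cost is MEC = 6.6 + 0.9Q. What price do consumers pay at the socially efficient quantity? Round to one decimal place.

P = 56.1

Social marginal benefit = demand − MEC = 52.7 - 3.7Q.
Set SMB = MC: 52.7 - 3.7Q = 46.1 + 2.0Q → Q* = 1.1579.
Consumer price on the demand curve at Q*: 59.3 − 2.8×1.1579 = 56.0579.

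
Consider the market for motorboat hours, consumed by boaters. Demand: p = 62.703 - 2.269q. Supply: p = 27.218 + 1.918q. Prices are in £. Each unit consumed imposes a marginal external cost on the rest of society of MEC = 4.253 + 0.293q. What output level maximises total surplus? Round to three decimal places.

Social marginal benefit = demand − MEC = 58.450 - 2.562q.
Set SMB = MC: 58.450 - 2.562q = 27.218 + 1.918q → q* = 6.9714.

q* = 6.971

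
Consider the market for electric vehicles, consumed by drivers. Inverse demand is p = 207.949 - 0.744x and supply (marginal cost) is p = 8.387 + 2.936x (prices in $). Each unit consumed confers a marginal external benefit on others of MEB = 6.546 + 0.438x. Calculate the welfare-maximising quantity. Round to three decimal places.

x* = 63.574

Social marginal benefit = demand + MEB = 214.495 - 0.306x.
Set SMB = MC: 214.495 - 0.306x = 8.387 + 2.936x → x* = 63.5743.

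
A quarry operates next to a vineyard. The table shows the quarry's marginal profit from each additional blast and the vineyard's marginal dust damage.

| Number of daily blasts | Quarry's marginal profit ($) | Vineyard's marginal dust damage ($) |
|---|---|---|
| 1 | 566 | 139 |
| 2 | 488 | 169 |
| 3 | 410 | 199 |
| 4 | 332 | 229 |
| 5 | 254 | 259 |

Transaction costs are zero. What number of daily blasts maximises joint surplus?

Bargaining reaches the level where marginal profit last exceeds marginal dust damage.
That holds through level 4 (332 ≥ 229) but not at 5 (254 < 259).

4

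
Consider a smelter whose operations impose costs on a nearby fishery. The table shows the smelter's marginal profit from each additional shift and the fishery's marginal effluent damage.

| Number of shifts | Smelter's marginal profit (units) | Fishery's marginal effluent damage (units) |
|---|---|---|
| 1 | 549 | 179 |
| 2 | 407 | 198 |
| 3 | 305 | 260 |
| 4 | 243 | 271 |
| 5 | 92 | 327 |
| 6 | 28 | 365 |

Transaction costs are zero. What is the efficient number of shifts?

Bargaining reaches the level where marginal profit last exceeds marginal effluent damage.
That holds through level 3 (305 ≥ 260) but not at 4 (243 < 271).

3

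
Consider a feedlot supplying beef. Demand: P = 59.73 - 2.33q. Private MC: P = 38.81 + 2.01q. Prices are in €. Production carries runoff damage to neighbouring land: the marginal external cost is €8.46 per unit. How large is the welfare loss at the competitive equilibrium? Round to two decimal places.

Market equilibrium (private): 38.81 + 2.01q = 59.73 - 2.33q → q_m = 4.8203.
Social marginal cost = private MC + MEC = 47.27 + 2.01q.
Set SMC = demand: 47.27 + 2.01q = 59.73 - 2.33q → q* = 2.8710.
The loss is the area between SMC and demand from q* to q_m; with linear curves that's a triangle of height MEC(q_m).
DWL = ½ × 1.9493 × 8.4600 = 8.2455.

DWL = €8.25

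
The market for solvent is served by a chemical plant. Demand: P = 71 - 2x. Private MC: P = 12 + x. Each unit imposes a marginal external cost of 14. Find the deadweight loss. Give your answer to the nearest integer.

DWL = 33

Market equilibrium (private): 12 + x = 71 - 2x → x_m = 19.6667.
Social marginal cost = private MC + MEC = 26 + x.
Set SMC = demand: 26 + x = 71 - 2x → x* = 15.0000.
The loss is the area between SMC and demand from x* to x_m; with linear curves that's a triangle of height MEC(x_m).
DWL = ½ × 4.6667 × 14.0000 = 32.6669.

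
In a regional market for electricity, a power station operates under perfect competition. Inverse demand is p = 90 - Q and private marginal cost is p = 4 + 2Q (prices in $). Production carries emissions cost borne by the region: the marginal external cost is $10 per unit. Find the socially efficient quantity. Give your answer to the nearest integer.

Social marginal cost = private MC + MEC = 14 + 2Q.
Set SMC = demand: 14 + 2Q = 90 - Q → Q* = 25.3333.

Q* = 25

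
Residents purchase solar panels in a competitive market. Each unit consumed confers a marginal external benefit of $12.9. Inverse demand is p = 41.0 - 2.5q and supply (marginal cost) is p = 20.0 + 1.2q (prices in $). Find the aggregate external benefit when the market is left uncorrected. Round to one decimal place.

$73.2

Market equilibrium (private): 20.0 + 1.2q = 41.0 - 2.5q → q_m = 5.6757.
Total external benefit = MEB × q_m = 12.9 × 5.6757 = 73.2165.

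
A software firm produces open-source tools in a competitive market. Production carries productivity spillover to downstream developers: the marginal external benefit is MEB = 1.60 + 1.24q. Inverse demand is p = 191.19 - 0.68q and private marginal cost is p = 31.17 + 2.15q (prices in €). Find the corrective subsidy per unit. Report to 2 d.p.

subsidy = €127.64 per unit

Social marginal cost = private MC − MEB = 29.57 + 0.91q.
Set SMC = demand: 29.57 + 0.91q = 191.19 - 0.68q → q* = 101.6478.
The Pigouvian subsidy equals MEB at q*: 1.60 + 1.24×101.6478 = 127.6433.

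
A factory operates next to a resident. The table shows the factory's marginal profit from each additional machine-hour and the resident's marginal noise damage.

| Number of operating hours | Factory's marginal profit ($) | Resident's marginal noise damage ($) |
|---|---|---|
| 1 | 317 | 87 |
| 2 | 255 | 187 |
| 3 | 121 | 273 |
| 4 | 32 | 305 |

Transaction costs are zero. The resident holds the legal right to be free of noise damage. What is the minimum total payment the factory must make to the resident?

Efficient level: marginal profit ≥ marginal noise damage through level 2, so k* = 2.
With the resident holding the right, the factory must at least compensate total damage at k*: 87 + 187 = 274.

$274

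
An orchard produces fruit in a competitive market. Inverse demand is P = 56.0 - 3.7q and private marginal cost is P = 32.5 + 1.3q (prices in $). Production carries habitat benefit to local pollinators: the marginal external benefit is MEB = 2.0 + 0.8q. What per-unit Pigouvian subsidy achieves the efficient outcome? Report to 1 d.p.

Social marginal cost = private MC − MEB = 30.5 + 0.5q.
Set SMC = demand: 30.5 + 0.5q = 56.0 - 3.7q → q* = 6.0714.
The Pigouvian subsidy equals MEB at q*: 2.0 + 0.8×6.0714 = 6.8571.

subsidy = $6.9 per unit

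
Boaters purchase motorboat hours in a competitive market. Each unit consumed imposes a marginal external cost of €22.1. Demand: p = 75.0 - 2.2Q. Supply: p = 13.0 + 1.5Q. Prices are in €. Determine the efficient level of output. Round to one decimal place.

Q* = 10.8

Social marginal benefit = demand − MEC = 52.9 - 2.2Q.
Set SMB = MC: 52.9 - 2.2Q = 13.0 + 1.5Q → Q* = 10.7838.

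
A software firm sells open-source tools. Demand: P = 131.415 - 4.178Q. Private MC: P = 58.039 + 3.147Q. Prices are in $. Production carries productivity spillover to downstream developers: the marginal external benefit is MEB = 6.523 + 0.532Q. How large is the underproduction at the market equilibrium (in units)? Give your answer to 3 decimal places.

1.745 units

Market equilibrium (private): 58.039 + 3.147Q = 131.415 - 4.178Q → Q_m = 10.0172.
Social marginal cost = private MC − MEB = 51.516 + 2.615Q.
Set SMC = demand: 51.516 + 2.615Q = 131.415 - 4.178Q → Q* = 11.7620.
Gap = |10.0172 − 11.7620| = 1.7448.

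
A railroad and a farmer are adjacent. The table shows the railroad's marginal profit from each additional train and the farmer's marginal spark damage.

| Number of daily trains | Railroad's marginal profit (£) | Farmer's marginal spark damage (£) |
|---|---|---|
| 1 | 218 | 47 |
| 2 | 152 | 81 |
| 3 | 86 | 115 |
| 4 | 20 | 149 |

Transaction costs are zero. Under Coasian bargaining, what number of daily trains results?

2

Bargaining reaches the level where marginal profit last exceeds marginal spark damage.
That holds through level 2 (152 ≥ 81) but not at 3 (86 < 115).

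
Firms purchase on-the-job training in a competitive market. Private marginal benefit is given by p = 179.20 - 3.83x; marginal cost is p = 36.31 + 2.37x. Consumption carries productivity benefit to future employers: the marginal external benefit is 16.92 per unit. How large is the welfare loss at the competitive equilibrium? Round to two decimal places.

DWL = 23.09

Market equilibrium (private): 36.31 + 2.37x = 179.20 - 3.83x → x_m = 23.0468.
Social marginal benefit = demand + MEB = 196.12 - 3.83x.
Set SMB = MC: 196.12 - 3.83x = 36.31 + 2.37x → x* = 25.7758.
Height of the DWL triangle at x_m is SMB(x_m) − MC(x_m) = MEB(x_m) = 16.9200.
DWL = ½ × 2.7290 × 16.9200 = 23.0873.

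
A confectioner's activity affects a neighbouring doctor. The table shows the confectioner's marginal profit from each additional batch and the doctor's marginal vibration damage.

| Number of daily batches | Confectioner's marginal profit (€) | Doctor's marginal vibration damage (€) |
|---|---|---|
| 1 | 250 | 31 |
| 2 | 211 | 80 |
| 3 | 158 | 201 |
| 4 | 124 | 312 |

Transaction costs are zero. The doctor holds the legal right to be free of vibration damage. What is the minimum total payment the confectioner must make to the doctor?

€111

Efficient level: marginal profit ≥ marginal vibration damage through level 2, so k* = 2.
With the doctor holding the right, the confectioner must at least compensate total damage at k*: 31 + 80 = 111.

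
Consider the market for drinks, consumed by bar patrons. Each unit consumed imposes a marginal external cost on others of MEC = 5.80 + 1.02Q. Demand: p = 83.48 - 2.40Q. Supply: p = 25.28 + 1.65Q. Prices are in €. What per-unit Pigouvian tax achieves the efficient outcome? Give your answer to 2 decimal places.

Social marginal benefit = demand − MEC = 77.68 - 3.42Q.
Set SMB = MC: 77.68 - 3.42Q = 25.28 + 1.65Q → Q* = 10.3353.
The Pigouvian tax equals MEC at Q*: 5.80 + 1.02×10.3353 = 16.3420.

tax = €16.34 per unit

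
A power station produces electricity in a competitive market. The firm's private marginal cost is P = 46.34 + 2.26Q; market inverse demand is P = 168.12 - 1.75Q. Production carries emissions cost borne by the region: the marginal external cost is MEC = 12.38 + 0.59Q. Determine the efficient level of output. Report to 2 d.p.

Q* = 23.78

Social marginal cost = private MC + MEC = 58.72 + 2.85Q.
Set SMC = demand: 58.72 + 2.85Q = 168.12 - 1.75Q → Q* = 23.7826.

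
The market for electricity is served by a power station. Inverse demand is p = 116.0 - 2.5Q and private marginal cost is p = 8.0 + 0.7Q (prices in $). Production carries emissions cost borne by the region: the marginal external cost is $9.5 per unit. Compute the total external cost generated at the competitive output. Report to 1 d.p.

Market equilibrium (private): 8.0 + 0.7Q = 116.0 - 2.5Q → Q_m = 33.7500.
Total external cost = MEC × Q_m = 9.5 × 33.7500 = 320.6250.

$320.6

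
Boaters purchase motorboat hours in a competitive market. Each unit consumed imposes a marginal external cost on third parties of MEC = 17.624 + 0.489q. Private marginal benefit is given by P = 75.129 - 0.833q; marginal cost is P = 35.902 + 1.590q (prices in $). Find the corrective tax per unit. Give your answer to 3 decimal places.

tax = $21.252 per unit

Social marginal benefit = demand − MEC = 57.505 - 1.322q.
Set SMB = MC: 57.505 - 1.322q = 35.902 + 1.590q → q* = 7.4186.
The Pigouvian tax equals MEC at q*: 17.624 + 0.489×7.4186 = 21.2517.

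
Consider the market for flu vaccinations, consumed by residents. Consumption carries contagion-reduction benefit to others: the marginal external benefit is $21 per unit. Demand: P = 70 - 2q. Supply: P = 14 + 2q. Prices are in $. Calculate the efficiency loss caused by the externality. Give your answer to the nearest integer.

Market equilibrium (private): 14 + 2q = 70 - 2q → q_m = 14.0000.
Social marginal benefit = demand + MEB = 91 - 2q.
Set SMB = MC: 91 - 2q = 14 + 2q → q* = 19.2500.
Height of the DWL triangle at q_m is SMB(q_m) − MC(q_m) = MEB(q_m) = 21.0000.
DWL = ½ × 5.2500 × 21.0000 = 55.1250.

DWL = $55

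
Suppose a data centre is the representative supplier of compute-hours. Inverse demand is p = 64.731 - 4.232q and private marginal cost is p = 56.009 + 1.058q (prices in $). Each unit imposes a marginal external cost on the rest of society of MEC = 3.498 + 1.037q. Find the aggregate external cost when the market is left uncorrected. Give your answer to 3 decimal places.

$7.177

Market equilibrium (private): 56.009 + 1.058q = 64.731 - 4.232q → q_m = 1.6488.
Total external cost = ∫₀^{q_m} (3.498 + 1.037q) dq = 3.498×1.6488 + ½×1.037×1.6488² = 7.1771.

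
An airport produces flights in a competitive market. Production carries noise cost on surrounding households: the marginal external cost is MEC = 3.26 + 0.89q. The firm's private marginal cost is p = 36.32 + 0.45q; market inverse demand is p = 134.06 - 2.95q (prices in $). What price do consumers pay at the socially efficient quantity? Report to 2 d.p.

Social marginal cost = private MC + MEC = 39.58 + 1.34q.
Set SMC = demand: 39.58 + 1.34q = 134.06 - 2.95q → q* = 22.0233.
Consumer price on the demand curve at q*: 134.06 − 2.95×22.0233 = 69.0913.

P = $69.09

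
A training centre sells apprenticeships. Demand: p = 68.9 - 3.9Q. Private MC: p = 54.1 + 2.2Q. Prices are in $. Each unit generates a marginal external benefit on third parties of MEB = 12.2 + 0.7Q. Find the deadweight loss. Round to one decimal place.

Market equilibrium (private): 54.1 + 2.2Q = 68.9 - 3.9Q → Q_m = 2.4262.
Social marginal cost = private MC − MEB = 41.9 + 1.5Q.
Set SMC = demand: 41.9 + 1.5Q = 68.9 - 3.9Q → Q* = 5.0000.
The loss is the area between SMC and demand from Q* to Q_m; with linear curves that's a triangle of height MEB(Q_m).
DWL = ½ × 2.5738 × 13.8984 = 17.8859.

DWL = $17.9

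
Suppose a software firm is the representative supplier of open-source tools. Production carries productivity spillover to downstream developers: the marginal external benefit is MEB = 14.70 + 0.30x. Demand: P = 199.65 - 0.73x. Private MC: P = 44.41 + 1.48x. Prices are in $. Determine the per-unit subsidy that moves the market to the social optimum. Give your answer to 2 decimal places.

subsidy = $41.39 per unit

Social marginal cost = private MC − MEB = 29.71 + 1.18x.
Set SMC = demand: 29.71 + 1.18x = 199.65 - 0.73x → x* = 88.9738.
The Pigouvian subsidy equals MEB at x*: 14.70 + 0.30×88.9738 = 41.3921.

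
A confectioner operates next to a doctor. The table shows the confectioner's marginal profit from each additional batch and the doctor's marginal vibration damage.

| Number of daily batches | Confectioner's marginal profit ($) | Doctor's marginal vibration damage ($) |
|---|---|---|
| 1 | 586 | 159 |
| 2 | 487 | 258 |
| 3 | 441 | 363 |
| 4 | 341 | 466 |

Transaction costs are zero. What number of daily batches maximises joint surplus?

Bargaining reaches the level where marginal profit last exceeds marginal vibration damage.
That holds through level 3 (441 ≥ 363) but not at 4 (341 < 466).

3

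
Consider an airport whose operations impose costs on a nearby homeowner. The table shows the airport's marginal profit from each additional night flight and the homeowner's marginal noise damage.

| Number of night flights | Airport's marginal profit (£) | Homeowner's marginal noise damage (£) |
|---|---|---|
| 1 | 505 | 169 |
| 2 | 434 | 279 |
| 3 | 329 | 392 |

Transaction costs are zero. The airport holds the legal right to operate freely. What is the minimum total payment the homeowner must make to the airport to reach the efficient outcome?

Left alone the airport would choose level 3 (marginal profit stays positive).
Efficient level: k* = 2 (marginal profit ≥ marginal noise damage through 2).
The homeowner must at least cover the airport's forgone profit from cutting 3→2: 329 = 329.

£329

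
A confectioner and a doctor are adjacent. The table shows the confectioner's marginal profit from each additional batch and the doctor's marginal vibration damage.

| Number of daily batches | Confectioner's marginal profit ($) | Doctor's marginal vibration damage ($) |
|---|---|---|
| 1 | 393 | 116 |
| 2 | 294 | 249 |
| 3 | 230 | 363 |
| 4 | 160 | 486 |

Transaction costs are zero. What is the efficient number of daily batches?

Bargaining reaches the level where marginal profit last exceeds marginal vibration damage.
That holds through level 2 (294 ≥ 249) but not at 3 (230 < 363).

2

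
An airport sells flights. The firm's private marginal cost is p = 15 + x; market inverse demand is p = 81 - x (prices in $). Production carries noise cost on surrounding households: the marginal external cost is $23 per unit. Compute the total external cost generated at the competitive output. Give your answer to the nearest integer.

Market equilibrium (private): 15 + x = 81 - x → x_m = 33.0000.
Total external cost = MEC × x_m = 23 × 33.0000 = 759.0000.

$759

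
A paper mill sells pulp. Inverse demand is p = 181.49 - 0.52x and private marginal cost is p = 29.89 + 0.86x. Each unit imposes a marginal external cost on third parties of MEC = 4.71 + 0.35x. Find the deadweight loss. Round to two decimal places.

Market equilibrium (private): 29.89 + 0.86x = 181.49 - 0.52x → x_m = 109.8551.
Social marginal cost = private MC + MEC = 34.60 + 1.21x.
Set SMC = demand: 34.60 + 1.21x = 181.49 - 0.52x → x* = 84.9075.
The loss is the area between SMC and demand from x* to x_m; with linear curves that's a triangle of height MEC(x_m).
DWL = ½ × 24.9476 × 43.1593 = 538.3605.

DWL = 538.36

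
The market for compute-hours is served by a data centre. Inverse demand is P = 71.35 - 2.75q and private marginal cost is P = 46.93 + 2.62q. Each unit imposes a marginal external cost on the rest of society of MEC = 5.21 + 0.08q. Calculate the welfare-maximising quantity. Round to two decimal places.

q* = 3.52

Social marginal cost = private MC + MEC = 52.14 + 2.70q.
Set SMC = demand: 52.14 + 2.70q = 71.35 - 2.75q → q* = 3.5248.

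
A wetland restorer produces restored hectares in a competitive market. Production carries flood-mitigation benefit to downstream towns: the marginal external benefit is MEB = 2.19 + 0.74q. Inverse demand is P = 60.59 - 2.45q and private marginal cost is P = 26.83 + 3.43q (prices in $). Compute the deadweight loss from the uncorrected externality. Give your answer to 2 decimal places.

DWL = $4.03

Market equilibrium (private): 26.83 + 3.43q = 60.59 - 2.45q → q_m = 5.7415.
Social marginal cost = private MC − MEB = 24.64 + 2.69q.
Set SMC = demand: 24.64 + 2.69q = 60.59 - 2.45q → q* = 6.9942.
The loss is the area between SMC and demand from q* to q_m; with linear curves that's a triangle of height MEB(q_m).
DWL = ½ × 1.2527 × 6.4387 = 4.0329.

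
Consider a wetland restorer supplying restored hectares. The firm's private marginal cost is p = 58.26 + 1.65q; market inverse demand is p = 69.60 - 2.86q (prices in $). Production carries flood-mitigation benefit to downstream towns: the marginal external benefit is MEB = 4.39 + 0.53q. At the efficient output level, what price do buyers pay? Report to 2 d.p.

P = $58.30

Social marginal cost = private MC − MEB = 53.87 + 1.12q.
Set SMC = demand: 53.87 + 1.12q = 69.60 - 2.86q → q* = 3.9523.
Consumer price on the demand curve at q*: 69.60 − 2.86×3.9523 = 58.2964.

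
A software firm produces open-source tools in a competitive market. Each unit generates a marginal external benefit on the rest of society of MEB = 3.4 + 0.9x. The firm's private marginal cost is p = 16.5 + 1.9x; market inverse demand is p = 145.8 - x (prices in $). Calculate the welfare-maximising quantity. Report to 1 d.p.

Social marginal cost = private MC − MEB = 13.1 + x.
Set SMC = demand: 13.1 + x = 145.8 - x → x* = 66.3500.

x* = 66.4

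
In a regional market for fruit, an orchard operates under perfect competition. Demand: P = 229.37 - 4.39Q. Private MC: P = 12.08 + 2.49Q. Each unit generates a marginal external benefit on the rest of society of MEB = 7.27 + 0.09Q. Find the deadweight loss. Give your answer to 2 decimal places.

DWL = 7.53

Market equilibrium (private): 12.08 + 2.49Q = 229.37 - 4.39Q → Q_m = 31.5828.
Social marginal cost = private MC − MEB = 4.81 + 2.40Q.
Set SMC = demand: 4.81 + 2.40Q = 229.37 - 4.39Q → Q* = 33.0722.
The loss is the area between SMC and demand from Q* to Q_m; with linear curves that's a triangle of height MEB(Q_m).
DWL = ½ × 1.4894 × 10.1125 = 7.5308.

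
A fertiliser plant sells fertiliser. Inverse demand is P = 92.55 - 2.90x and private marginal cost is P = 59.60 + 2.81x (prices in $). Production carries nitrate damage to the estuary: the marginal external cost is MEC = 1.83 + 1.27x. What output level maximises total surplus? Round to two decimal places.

x* = 4.46

Social marginal cost = private MC + MEC = 61.43 + 4.08x.
Set SMC = demand: 61.43 + 4.08x = 92.55 - 2.90x → x* = 4.4585.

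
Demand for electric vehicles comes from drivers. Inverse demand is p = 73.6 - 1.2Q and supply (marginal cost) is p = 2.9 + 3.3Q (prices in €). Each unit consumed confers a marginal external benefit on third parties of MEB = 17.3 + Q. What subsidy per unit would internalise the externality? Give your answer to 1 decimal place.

subsidy = €42.4 per unit

Social marginal benefit = demand + MEB = 90.9 - 0.2Q.
Set SMB = MC: 90.9 - 0.2Q = 2.9 + 3.3Q → Q* = 25.1429.
The Pigouvian subsidy equals MEB at Q*: 17.3 + 1.0×25.1429 = 42.4429.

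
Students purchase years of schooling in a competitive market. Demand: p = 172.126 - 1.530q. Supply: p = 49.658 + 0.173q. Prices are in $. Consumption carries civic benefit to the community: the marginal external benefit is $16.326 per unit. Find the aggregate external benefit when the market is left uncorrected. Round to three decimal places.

Market equilibrium (private): 49.658 + 0.173q = 172.126 - 1.530q → q_m = 71.9131.
Total external benefit = MEB × q_m = 16.326 × 71.9131 = 1174.0533.

$1174.053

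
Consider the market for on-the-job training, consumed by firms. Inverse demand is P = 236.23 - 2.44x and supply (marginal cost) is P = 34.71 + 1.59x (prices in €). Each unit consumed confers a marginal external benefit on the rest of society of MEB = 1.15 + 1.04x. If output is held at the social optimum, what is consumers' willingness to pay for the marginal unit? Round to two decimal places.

P = €70.84

Social marginal benefit = demand + MEB = 237.38 - 1.40x.
Set SMB = MC: 237.38 - 1.40x = 34.71 + 1.59x → x* = 67.7826.
Consumer price on the demand curve at x*: 236.23 − 2.44×67.7826 = 70.8405.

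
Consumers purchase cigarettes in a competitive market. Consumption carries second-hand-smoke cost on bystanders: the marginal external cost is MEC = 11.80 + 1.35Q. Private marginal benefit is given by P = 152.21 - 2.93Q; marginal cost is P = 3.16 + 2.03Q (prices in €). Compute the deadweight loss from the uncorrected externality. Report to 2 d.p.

Market equilibrium (private): 3.16 + 2.03Q = 152.21 - 2.93Q → Q_m = 30.0504.
Social marginal benefit = demand − MEC = 140.41 - 4.28Q.
Set SMB = MC: 140.41 - 4.28Q = 3.16 + 2.03Q → Q* = 21.7512.
Height of the DWL triangle at Q_m is MC(Q_m) − SMB(Q_m) = MEC(Q_m) = 52.3680.
DWL = ½ × 8.2992 × 52.3680 = 217.3063.

DWL = €217.31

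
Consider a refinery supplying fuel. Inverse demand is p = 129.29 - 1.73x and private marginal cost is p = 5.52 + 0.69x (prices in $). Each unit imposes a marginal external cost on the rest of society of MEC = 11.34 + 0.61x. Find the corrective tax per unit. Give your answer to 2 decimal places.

Social marginal cost = private MC + MEC = 16.86 + 1.30x.
Set SMC = demand: 16.86 + 1.30x = 129.29 - 1.73x → x* = 37.1056.
The Pigouvian tax equals MEC at x*: 11.34 + 0.61×37.1056 = 33.9744.

tax = $33.97 per unit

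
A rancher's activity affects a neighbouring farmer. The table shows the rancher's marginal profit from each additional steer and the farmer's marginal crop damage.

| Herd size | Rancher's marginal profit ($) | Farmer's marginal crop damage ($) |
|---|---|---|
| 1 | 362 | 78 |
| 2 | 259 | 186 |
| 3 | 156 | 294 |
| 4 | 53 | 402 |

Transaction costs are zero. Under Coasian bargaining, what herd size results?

2

Bargaining reaches the level where marginal profit last exceeds marginal crop damage.
That holds through level 2 (259 ≥ 186) but not at 3 (156 < 294).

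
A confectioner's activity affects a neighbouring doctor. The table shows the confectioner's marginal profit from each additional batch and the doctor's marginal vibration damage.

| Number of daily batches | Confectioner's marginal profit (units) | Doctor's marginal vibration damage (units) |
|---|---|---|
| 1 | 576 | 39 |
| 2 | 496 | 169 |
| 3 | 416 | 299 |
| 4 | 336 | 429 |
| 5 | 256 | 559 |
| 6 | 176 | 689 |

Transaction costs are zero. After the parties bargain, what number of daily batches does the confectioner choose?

Bargaining reaches the level where marginal profit last exceeds marginal vibration damage.
That holds through level 3 (416 ≥ 299) but not at 4 (336 < 429).

3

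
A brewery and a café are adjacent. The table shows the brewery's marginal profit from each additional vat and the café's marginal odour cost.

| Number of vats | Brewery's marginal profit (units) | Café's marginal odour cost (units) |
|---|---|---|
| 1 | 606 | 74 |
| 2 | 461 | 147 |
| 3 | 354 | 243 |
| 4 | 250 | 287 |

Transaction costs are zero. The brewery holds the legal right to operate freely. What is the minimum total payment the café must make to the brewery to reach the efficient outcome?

250

Left alone the brewery would choose level 4 (marginal profit stays positive).
Efficient level: k* = 3 (marginal profit ≥ marginal odour cost through 3).
The café must at least cover the brewery's forgone profit from cutting 4→3: 250 = 250.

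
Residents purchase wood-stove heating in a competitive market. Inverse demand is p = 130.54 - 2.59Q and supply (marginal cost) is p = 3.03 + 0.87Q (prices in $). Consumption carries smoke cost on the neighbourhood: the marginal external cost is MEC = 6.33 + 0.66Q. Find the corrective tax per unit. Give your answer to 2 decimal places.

Social marginal benefit = demand − MEC = 124.21 - 3.25Q.
Set SMB = MC: 124.21 - 3.25Q = 3.03 + 0.87Q → Q* = 29.4126.
The Pigouvian tax equals MEC at Q*: 6.33 + 0.66×29.4126 = 25.7423.

tax = $25.74 per unit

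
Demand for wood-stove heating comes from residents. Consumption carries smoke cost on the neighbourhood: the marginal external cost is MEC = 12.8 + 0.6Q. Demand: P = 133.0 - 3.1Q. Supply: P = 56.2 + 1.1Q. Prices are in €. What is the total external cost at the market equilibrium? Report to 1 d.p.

Market equilibrium (private): 56.2 + 1.1Q = 133.0 - 3.1Q → Q_m = 18.2857.
Total external cost = ∫₀^{Q_m} (12.8 + 0.6Q) dQ = 12.8×18.2857 + ½×0.6×18.2857² = 334.3670.

€334.4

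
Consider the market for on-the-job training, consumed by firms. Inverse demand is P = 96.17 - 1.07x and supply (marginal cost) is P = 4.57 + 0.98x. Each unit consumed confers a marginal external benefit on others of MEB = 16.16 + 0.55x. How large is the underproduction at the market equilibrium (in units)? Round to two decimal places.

27.16 units

Market equilibrium (private): 4.57 + 0.98x = 96.17 - 1.07x → x_m = 44.6829.
Social marginal benefit = demand + MEB = 112.33 - 0.52x.
Set SMB = MC: 112.33 - 0.52x = 4.57 + 0.98x → x* = 71.8400.
Gap = |44.6829 − 71.8400| = 27.1571.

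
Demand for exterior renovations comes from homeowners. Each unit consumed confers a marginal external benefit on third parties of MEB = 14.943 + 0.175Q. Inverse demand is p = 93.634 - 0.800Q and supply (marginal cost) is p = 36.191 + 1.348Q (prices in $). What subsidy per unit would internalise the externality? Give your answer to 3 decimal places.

Social marginal benefit = demand + MEB = 108.577 - 0.625Q.
Set SMB = MC: 108.577 - 0.625Q = 36.191 + 1.348Q → Q* = 36.6883.
The Pigouvian subsidy equals MEB at Q*: 14.943 + 0.175×36.6883 = 21.3635.

subsidy = $21.363 per unit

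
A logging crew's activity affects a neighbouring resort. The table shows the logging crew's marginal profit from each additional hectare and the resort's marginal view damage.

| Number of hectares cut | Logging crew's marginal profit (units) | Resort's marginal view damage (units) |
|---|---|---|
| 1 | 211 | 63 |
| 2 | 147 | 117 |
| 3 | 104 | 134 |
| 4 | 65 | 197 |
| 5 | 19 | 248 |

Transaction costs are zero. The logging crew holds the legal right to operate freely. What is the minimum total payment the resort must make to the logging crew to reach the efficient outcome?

Left alone the logging crew would choose level 5 (marginal profit stays positive).
Efficient level: k* = 2 (marginal profit ≥ marginal view damage through 2).
The resort must at least cover the logging crew's forgone profit from cutting 5→2: 104 + 65 + 19 = 188.

188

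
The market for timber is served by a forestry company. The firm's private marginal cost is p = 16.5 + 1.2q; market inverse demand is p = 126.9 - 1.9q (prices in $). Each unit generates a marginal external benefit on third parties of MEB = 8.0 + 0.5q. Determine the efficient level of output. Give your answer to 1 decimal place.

q* = 45.5

Social marginal cost = private MC − MEB = 8.5 + 0.7q.
Set SMC = demand: 8.5 + 0.7q = 126.9 - 1.9q → q* = 45.5385.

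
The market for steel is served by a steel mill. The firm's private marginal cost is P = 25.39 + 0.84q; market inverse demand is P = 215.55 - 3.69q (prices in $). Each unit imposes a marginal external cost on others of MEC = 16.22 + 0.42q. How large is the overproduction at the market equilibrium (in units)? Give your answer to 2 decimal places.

6.84 units

Market equilibrium (private): 25.39 + 0.84q = 215.55 - 3.69q → q_m = 41.9779.
Social marginal cost = private MC + MEC = 41.61 + 1.26q.
Set SMC = demand: 41.61 + 1.26q = 215.55 - 3.69q → q* = 35.1394.
Gap = |41.9779 − 35.1394| = 6.8385.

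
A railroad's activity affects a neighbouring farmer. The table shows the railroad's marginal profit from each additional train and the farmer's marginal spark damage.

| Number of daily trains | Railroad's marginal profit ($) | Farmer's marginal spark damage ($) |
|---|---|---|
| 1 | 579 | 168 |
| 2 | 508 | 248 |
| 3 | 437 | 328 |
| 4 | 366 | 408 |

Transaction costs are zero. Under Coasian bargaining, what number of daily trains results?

3

Bargaining reaches the level where marginal profit last exceeds marginal spark damage.
That holds through level 3 (437 ≥ 328) but not at 4 (366 < 408).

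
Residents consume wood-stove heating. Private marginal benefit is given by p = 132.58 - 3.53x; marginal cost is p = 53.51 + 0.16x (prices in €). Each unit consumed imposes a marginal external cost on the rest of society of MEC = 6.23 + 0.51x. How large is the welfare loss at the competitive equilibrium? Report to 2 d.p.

DWL = €35.05

Market equilibrium (private): 53.51 + 0.16x = 132.58 - 3.53x → x_m = 21.4282.
Social marginal benefit = demand − MEC = 126.35 - 4.04x.
Set SMB = MC: 126.35 - 4.04x = 53.51 + 0.16x → x* = 17.3429.
The welfare-loss triangle has base |x_m − x*| and height MEC(x_m) (the vertical gap between SMB and MC is zero at x* and MEC at x_m).
DWL = ½ × 4.0853 × 17.1584 = 35.0486.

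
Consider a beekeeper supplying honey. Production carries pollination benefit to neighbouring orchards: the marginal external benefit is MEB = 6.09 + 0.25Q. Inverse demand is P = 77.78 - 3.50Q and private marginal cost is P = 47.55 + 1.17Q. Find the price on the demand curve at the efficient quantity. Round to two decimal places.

Social marginal cost = private MC − MEB = 41.46 + 0.92Q.
Set SMC = demand: 41.46 + 0.92Q = 77.78 - 3.50Q → Q* = 8.2172.
Consumer price on the demand curve at Q*: 77.78 − 3.50×8.2172 = 49.0198.

P = 49.02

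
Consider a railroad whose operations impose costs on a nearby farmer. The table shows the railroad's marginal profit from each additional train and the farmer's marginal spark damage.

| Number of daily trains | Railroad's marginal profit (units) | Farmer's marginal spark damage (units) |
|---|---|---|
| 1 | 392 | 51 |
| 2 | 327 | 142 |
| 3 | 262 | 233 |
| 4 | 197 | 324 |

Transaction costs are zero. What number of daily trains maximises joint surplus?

Bargaining reaches the level where marginal profit last exceeds marginal spark damage.
That holds through level 3 (262 ≥ 233) but not at 4 (197 < 324).

3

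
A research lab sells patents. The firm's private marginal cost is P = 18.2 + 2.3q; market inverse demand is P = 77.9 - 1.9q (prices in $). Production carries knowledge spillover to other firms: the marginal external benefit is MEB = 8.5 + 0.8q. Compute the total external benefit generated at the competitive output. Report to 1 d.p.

Market equilibrium (private): 18.2 + 2.3q = 77.9 - 1.9q → q_m = 14.2143.
Total external benefit = ∫₀^{q_m} (8.5 + 0.8q) dq = 8.5×14.2143 + ½×0.8×14.2143² = 201.6401.

$201.6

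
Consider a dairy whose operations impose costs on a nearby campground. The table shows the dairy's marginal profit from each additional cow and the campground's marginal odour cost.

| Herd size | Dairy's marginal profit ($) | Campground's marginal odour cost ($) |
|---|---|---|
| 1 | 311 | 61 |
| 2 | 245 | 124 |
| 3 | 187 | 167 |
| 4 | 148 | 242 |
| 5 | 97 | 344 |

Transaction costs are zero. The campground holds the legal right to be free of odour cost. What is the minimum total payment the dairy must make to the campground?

$352

Efficient level: marginal profit ≥ marginal odour cost through level 3, so k* = 3.
With the campground holding the right, the dairy must at least compensate total damage at k*: 61 + 124 + 167 = 352.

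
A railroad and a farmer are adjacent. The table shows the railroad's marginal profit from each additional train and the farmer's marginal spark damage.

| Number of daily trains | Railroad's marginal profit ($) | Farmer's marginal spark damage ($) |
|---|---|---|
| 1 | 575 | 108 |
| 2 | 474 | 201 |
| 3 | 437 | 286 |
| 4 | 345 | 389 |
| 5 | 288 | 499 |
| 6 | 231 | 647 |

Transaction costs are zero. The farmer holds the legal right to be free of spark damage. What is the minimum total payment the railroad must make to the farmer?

$595

Efficient level: marginal profit ≥ marginal spark damage through level 3, so k* = 3.
With the farmer holding the right, the railroad must at least compensate total damage at k*: 108 + 201 + 286 = 595.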